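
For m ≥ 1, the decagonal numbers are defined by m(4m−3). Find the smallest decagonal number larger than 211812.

212751

Solve n(4n−3) > 211812 for integer n.
The largest n with value ≤ 211812 is 230 (since 210910 ≤ 211812 < 212751), so the first above is n = 231, value 212751.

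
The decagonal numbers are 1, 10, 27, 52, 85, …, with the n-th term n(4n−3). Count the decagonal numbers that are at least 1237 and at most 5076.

The n-th decagonal number is n(4n−3).
Smallest index with value ≥ 1237: n = 18 (giving 1242).
Largest index with value ≤ 5076: n = 36 (giving 5076).
Indices 18 through 36: 19 terms.

19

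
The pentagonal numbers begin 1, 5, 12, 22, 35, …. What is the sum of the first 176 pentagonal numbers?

2741376

Σ i(3i−1)/2 = (3Σi² − Σi) / 2 over i = 1..176.
Σi = 15576 and Σi² = 1832776.
(3·1832776 − 1·15576) / 2 = 5482752/2 = 2741376.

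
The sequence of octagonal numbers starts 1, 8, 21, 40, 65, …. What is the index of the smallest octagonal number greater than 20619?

84

Solve n(3n−2) > 20619 for integer n.
The largest n with value ≤ 20619 is 83 (since 20501 ≤ 20619 < 21000), so the first above is n = 84, value 21000.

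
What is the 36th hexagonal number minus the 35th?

Consecutive hexagonal numbers differ by 4n − 3: here 4·36 − 3 = 141.

141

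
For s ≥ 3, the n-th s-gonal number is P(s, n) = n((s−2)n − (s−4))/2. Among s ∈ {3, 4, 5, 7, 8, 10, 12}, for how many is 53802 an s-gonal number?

s = 3: P(3, 327) = 53628 and P(3, 328) = 53956; 53802 is not s-gonal.
s = 4: P(4, 231) = 53361 and P(4, 232) = 53824; 53802 is not s-gonal.
s = 5: P(5, 189) = 53487 and P(5, 190) = 54055; 53802 is not s-gonal.
s = 7: P(7, 147) = 53802. ✓
s = 8: P(8, 134) = 53600 and P(8, 135) = 54405; 53802 is not s-gonal.
s = 10: P(10, 116) = 53476 and P(10, 117) = 54405; 53802 is not s-gonal.
s = 12: P(12, 104) = 53664 and P(12, 105) = 54705; 53802 is not s-gonal.
Hits: s ∈ {7} → 1.

1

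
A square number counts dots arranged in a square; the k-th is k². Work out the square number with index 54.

2916

54² = 2916.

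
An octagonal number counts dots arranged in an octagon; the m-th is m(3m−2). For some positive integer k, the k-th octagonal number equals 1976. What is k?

Set n(3n−2) = 1976, giving 3n² − 2n − 1976 = 0.
So n = (2 + 154) / 6 = 156/6 = 26.

26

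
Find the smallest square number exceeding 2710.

Solve n² > 2710 for integer n.
The largest n with value ≤ 2710 is 52 (since 2704 ≤ 2710 < 2809), so the first above is n = 53, value 2809.

2809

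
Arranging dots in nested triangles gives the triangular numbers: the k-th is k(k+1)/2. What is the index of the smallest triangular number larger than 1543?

56

Solve n(n+1)/2 > 1543 for integer n.
The largest n with value ≤ 1543 is 55 (since 1540 ≤ 1543 < 1596), so the first above is n = 56, value 1596.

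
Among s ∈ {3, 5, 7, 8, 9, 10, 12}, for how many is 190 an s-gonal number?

1

s = 3: P(3, 19) = 190. ✓
s = 5: P(5, 11) = 176 and P(5, 12) = 210; 190 is not s-gonal.
s = 7: P(7, 9) = 189 and P(7, 10) = 235; 190 is not s-gonal.
s = 8: P(8, 8) = 176 and P(8, 9) = 225; 190 is not s-gonal.
s = 9: P(9, 7) = 154 and P(9, 8) = 204; 190 is not s-gonal.
s = 10: P(10, 7) = 175 and P(10, 8) = 232; 190 is not s-gonal.
s = 12: P(12, 6) = 156 and P(12, 7) = 217; 190 is not s-gonal.
Hits: s ∈ {3} → 1.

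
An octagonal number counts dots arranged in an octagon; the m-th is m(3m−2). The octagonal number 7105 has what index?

49

Set n(3n−2) = 7105, giving 3n² − 2n − 7105 = 0.
The discriminant is 4 + 12·7105 = 85264, and √85264 = 292.
So n = (2 + 292) / 6 = 294/6 = 49.
Check: 49·(3·49 − 2) = 7105. ✓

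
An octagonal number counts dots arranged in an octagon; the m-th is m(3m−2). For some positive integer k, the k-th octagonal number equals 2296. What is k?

Set n(3n−2) = 2296, giving 3n² − 2n − 2296 = 0.
The discriminant is 4 + 12·2296 = 27556, and √27556 = 166.
So n = (2 + 166) / 6 = 168/6 = 28.

28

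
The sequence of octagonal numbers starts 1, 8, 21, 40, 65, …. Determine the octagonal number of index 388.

The 388th octagonal number is n(3n−2) with n = 388.
388·(3·388 − 2) = 388·1162 = 450856.

450856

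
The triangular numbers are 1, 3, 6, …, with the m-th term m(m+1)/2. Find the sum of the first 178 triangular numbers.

955860

Σ i(i+1)/2 = (Σi² + Σi) / 2 over i = 1..178.
Σi = 15931 and Σi² = 1895789.
(1·1895789 + 1·15931) / 2 = 1911720/2 = 955860.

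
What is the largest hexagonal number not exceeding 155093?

154290

Solve n(2n−1) ≤ 155093 for integer n.
n = 278 gives 154290 ≤ 155093, while n = 279 gives 155403 > 155093; so the answer is 154290.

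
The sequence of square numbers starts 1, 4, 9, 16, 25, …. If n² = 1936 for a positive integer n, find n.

44

We need n² = 1936, so n = √1936 = 44.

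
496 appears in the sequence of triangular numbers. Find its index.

Set n(n+1)/2 = 496, giving n² + n − 992 = 0.
The discriminant is 1 + 8·496 = 3969, and √3969 = 63.
So n = (-1 + 63) / 2 = 62/2 = 31.

31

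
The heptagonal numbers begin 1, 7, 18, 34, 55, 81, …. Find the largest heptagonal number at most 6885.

Solve n(5n−3)/2 ≤ 6885 for integer n.
n = 52 gives 6682 ≤ 6885, while n = 53 gives 6943 > 6885; so the answer is 6682.

6682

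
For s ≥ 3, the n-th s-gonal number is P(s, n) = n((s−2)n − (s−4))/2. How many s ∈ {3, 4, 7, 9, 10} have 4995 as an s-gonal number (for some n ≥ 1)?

1

s = 3: P(3, 99) = 4950 and P(3, 100) = 5050; 4995 is not s-gonal.
s = 4: P(4, 70) = 4900 and P(4, 71) = 5041; 4995 is not s-gonal.
s = 7: P(7, 45) = 4995. ✓
s = 9: P(9, 38) = 4959 and P(9, 39) = 5226; 4995 is not s-gonal.
s = 10: P(10, 35) = 4795 and P(10, 36) = 5076; 4995 is not s-gonal.
Hits: s ∈ {7} → 1.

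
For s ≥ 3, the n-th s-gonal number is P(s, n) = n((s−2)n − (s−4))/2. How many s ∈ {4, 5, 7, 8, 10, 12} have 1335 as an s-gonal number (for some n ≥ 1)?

s = 4: P(4, 36) = 1296 and P(4, 37) = 1369; 1335 is not s-gonal.
s = 5: P(5, 30) = 1335. ✓
s = 7: P(7, 23) = 1288 and P(7, 24) = 1404; 1335 is not s-gonal.
s = 8: P(8, 21) = 1281 and P(8, 22) = 1408; 1335 is not s-gonal.
s = 10: P(10, 18) = 1242 and P(10, 19) = 1387; 1335 is not s-gonal.
s = 12: P(12, 16) = 1216 and P(12, 17) = 1377; 1335 is not s-gonal.
Hits: s ∈ {5} → 1.

1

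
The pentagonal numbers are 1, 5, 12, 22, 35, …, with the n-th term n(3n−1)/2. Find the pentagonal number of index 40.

2380

The 40th pentagonal number is n(3n−1)/2 with n = 40.
40·(3·40 − 1)/2 = 40·119/2 = 2380.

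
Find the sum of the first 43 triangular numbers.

14190

Σ i(i+1)/2 = (Σi² + Σi) / 2 over i = 1..43.
Σi = 946 and Σi² = 27434.
(1·27434 + 1·946) / 2 = 28380/2 = 14190.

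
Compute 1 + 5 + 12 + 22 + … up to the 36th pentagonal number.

23976

Σ i(3i−1)/2 = (3Σi² − Σi) / 2 over i = 1..36.
Σi = 666 and Σi² = 16206.
(3·16206 − 1·666) / 2 = 47952/2 = 23976.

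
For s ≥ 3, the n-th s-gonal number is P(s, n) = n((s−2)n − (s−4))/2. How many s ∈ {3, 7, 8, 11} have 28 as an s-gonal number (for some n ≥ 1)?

s = 3: P(3, 7) = 28. ✓
s = 7: P(7, 3) = 18 and P(7, 4) = 34; 28 is not s-gonal.
s = 8: P(8, 3) = 21 and P(8, 4) = 40; 28 is not s-gonal.
s = 11: P(11, 2) = 11 and P(11, 3) = 30; 28 is not s-gonal.
Hits: s ∈ {3} → 1.

1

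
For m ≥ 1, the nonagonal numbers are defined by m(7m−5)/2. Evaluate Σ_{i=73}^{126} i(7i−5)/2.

1903626

Σ i(7i−5)/2 = (7Σi² − 5Σi) / 2 over i = 73..126.
Σi = 8001 − 2628 = 5373 and Σi² = 674751 − 127020 = 547731.
(7·547731 − 5·5373) / 2 = 3807252/2 = 1903626.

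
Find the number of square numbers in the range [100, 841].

20

The n-th square number is n².
Smallest index with value ≥ 100: n = 10 (giving 100).
Largest index with value ≤ 841: n = 29 (giving 841).
Indices 10 through 29: 20 terms.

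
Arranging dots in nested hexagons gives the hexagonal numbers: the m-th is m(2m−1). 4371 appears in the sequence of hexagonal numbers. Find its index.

47

Set n(2n−1) = 4371, giving 2n² − n − 4371 = 0.
So n = (1 + 187) / 4 = 188/4 = 47.
Check: 47·(2·47 − 1) = 4371. ✓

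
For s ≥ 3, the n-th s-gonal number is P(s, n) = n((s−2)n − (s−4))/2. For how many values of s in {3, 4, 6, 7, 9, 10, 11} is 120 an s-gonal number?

s = 3: P(3, 15) = 120. ✓
s = 4: P(4, 10) = 100 and P(4, 11) = 121; 120 is not s-gonal.
s = 6: P(6, 8) = 120. ✓
s = 7: P(7, 7) = 112 and P(7, 8) = 148; 120 is not s-gonal.
s = 9: P(9, 6) = 111 and P(9, 7) = 154; 120 is not s-gonal.
s = 10: P(10, 5) = 85 and P(10, 6) = 126; 120 is not s-gonal.
s = 11: P(11, 5) = 95 and P(11, 6) = 141; 120 is not s-gonal.
Hits: s ∈ {3, 6} → 2.

2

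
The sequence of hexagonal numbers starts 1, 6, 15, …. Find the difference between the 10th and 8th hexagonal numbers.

70

10·(2·10 − 1) = 190 and 8·(2·8 − 1) = 120.
Difference: 190 − 120 = 70.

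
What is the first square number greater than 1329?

Solve n² > 1329 for integer n.
The largest n with value ≤ 1329 is 36 (since 1296 ≤ 1329 < 1369), so the first above is n = 37, value 1369.

1369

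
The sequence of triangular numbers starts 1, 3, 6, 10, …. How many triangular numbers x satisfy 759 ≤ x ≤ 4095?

The n-th triangular number is n(n+1)/2.
Smallest index with value ≥ 759: n = 39 (giving 780).
Largest index with value ≤ 4095: n = 90 (giving 4095).
Indices 39 through 90: 52 terms.

52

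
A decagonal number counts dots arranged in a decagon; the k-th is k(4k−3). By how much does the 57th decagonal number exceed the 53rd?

1748

57·(4·57 − 3) = 12825 and 53·(4·53 − 3) = 11077.
Difference: 12825 − 11077 = 1748.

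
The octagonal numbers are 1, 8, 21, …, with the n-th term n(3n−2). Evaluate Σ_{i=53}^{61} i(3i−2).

86877

Σ i(3i−2) = 3Σi² − 2Σi over i = 53..61.
Σi = 1891 − 1378 = 513 and Σi² = 77531 − 48230 = 29301.
3·29301 − 2·513 = 86877.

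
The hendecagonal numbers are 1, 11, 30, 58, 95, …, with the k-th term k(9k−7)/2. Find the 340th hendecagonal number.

The 340th hendecagonal number is n(9n−7)/2 with n = 340.
340·(9·340 − 7)/2 = 340·3053/2 = 519010.

519010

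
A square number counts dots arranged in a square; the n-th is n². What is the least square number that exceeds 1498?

Solve n² > 1498 for integer n.
The largest n with value ≤ 1498 is 38 (since 1444 ≤ 1498 < 1521), so the first above is n = 39, value 1521.

1521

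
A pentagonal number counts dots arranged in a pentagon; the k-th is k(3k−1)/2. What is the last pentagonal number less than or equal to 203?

176

Solve n(3n−1)/2 ≤ 203 for integer n.
n = 11 gives 176 ≤ 203, while n = 12 gives 210 > 203; so the answer is 176.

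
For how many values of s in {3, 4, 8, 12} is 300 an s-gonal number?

1

s = 3: P(3, 24) = 300. ✓
s = 4: P(4, 17) = 289 and P(4, 18) = 324; 300 is not s-gonal.
s = 8: P(8, 10) = 280 and P(8, 11) = 341; 300 is not s-gonal.
s = 12: P(12, 8) = 288 and P(12, 9) = 369; 300 is not s-gonal.
Hits: s ∈ {3} → 1.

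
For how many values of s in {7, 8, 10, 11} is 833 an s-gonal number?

2

s = 7: P(7, 18) = 783 and P(7, 19) = 874; 833 is not s-gonal.
s = 8: P(8, 17) = 833. ✓
s = 10: P(10, 14) = 742 and P(10, 15) = 855; 833 is not s-gonal.
s = 11: P(11, 14) = 833. ✓
Hits: s ∈ {8, 11} → 2.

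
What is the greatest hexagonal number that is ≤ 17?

15

Solve n(2n−1) ≤ 17 for integer n.
n = 3 gives 15 ≤ 17, while n = 4 gives 28 > 17; so the answer is 15.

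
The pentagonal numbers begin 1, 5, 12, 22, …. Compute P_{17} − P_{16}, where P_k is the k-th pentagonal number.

49

Consecutive pentagonal numbers differ by 3n − 2: here 3·17 − 2 = 49.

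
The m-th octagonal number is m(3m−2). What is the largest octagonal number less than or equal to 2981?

2821

Solve n(3n−2) ≤ 2981 for integer n.
n = 31 gives 2821 ≤ 2981, while n = 32 gives 3008 > 2981; so the answer is 2821.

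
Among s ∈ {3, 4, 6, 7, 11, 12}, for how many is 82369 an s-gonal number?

1

s = 3: P(3, 405) = 82215 and P(3, 406) = 82621; 82369 is not s-gonal.
s = 4: P(4, 287) = 82369. ✓
s = 6: P(6, 203) = 82215 and P(6, 204) = 83028; 82369 is not s-gonal.
s = 7: P(7, 181) = 81631 and P(7, 182) = 82537; 82369 is not s-gonal.
s = 11: P(11, 135) = 81540 and P(11, 136) = 82756; 82369 is not s-gonal.
s = 12: P(12, 128) = 81408 and P(12, 129) = 82689; 82369 is not s-gonal.
Hits: s ∈ {4} → 1.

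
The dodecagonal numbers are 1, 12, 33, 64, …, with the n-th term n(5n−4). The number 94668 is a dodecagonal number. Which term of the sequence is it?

138

Set n(5n−4) = 94668, giving 5n² − 4n − 94668 = 0.
The discriminant is 16 + 20·94668 = 1893376, and √1893376 = 1376.
So n = (4 + 1376) / 10 = 1380/10 = 138.
Check: 138·(5·138 − 4) = 94668. ✓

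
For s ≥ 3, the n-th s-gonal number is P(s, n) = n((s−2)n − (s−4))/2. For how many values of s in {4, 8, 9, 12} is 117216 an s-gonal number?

s = 4: P(4, 342) = 116964 and P(4, 343) = 117649; 117216 is not s-gonal.
s = 8: P(8, 198) = 117216. ✓
s = 9: P(9, 183) = 116754 and P(9, 184) = 118036; 117216 is not s-gonal.
s = 12: P(12, 153) = 116433 and P(12, 154) = 117964; 117216 is not s-gonal.
Hits: s ∈ {8} → 1.

1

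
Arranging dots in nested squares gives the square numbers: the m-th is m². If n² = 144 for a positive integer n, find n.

12

We need n² = 144, so n = √144 = 12.
Check: 12² = 144. ✓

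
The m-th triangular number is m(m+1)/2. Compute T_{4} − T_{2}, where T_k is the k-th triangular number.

4·5/2 = 10 and 2·3/2 = 3.
Difference: 10 − 3 = 7.

7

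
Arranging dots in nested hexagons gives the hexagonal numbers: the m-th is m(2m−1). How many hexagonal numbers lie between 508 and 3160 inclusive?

24

The n-th hexagonal number is n(2n−1).
Smallest index with value ≥ 508: n = 17 (giving 561).
Largest index with value ≤ 3160: n = 40 (giving 3160).
Indices 17 through 40: 24 terms.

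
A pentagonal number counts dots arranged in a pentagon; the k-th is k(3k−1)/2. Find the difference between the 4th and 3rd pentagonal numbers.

Consecutive pentagonal numbers differ by 3n − 2: here 3·4 − 2 = 10.

10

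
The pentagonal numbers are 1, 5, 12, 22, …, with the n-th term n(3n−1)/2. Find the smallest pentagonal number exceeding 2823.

2882

Solve n(3n−1)/2 > 2823 for integer n.
The largest n with value ≤ 2823 is 43 (since 2752 ≤ 2823 < 2882), so the first above is n = 44, value 2882.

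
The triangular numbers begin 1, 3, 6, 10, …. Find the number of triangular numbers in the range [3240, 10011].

The n-th triangular number is n(n+1)/2.
Smallest index with value ≥ 3240: n = 80 (giving 3240).
Largest index with value ≤ 10011: n = 141 (giving 10011).
Indices 80 through 141: 62 terms.

62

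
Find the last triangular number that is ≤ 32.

Solve n(n+1)/2 ≤ 32 for integer n.
n = 7 gives 28 ≤ 32, while n = 8 gives 36 > 32; so the answer is 28.

28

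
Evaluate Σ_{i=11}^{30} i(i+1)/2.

4740

Σ i(i+1)/2 = (Σi² + Σi) / 2 over i = 11..30.
Σi = 465 − 55 = 410 and Σi² = 9455 − 385 = 9070.
(1·9070 + 1·410) / 2 = 9480/2 = 4740.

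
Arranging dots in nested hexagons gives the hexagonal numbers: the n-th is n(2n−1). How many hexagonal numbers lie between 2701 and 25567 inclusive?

77

The n-th hexagonal number is n(2n−1).
Smallest index with value ≥ 2701: n = 37 (giving 2701).
Largest index with value ≤ 25567: n = 113 (giving 25425).
Indices 37 through 113: 77 terms.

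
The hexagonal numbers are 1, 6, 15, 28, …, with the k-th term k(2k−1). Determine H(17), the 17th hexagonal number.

561

The 17th hexagonal number is n(2n−1) with n = 17.
17·(2·17 − 1) = 17·33 = 561.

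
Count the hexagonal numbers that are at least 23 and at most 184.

The n-th hexagonal number is n(2n−1).
Smallest index with value ≥ 23: n = 4 (giving 28).
Largest index with value ≤ 184: n = 9 (giving 153).
Indices 4 through 9: 6 terms.

6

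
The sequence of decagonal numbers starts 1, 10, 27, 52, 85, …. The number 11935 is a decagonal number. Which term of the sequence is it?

55

Set n(4n−3) = 11935, giving 4n² − 3n − 11935 = 0.
The discriminant is 9 + 16·11935 = 190969, and √190969 = 437.
So n = (3 + 437) / 8 = 440/8 = 55.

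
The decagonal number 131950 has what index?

182

Set n(4n−3) = 131950, giving 4n² − 3n − 131950 = 0.
So n = (3 + 1453) / 8 = 1456/8 = 182.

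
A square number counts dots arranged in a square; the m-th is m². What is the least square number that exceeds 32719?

32761

Solve n² > 32719 for integer n.
The largest n with value ≤ 32719 is 180 (since 32400 ≤ 32719 < 32761), so the first above is n = 181, value 32761.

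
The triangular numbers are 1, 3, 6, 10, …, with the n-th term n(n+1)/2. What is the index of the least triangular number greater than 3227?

80

Solve n(n+1)/2 > 3227 for integer n.
The largest n with value ≤ 3227 is 79 (since 3160 ≤ 3227 < 3240), so the first above is n = 80, value 3240.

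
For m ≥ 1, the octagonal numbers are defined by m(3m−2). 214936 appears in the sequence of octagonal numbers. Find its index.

Set n(3n−2) = 214936, giving 3n² − 2n − 214936 = 0.
So n = (2 + 1606) / 6 = 1608/6 = 268.
Check: 268·(3·268 − 2) = 214936. ✓

268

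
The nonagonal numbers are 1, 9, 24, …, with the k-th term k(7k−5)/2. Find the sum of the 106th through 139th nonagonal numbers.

1786785

Σ i(7i−5)/2 = (7Σi² − 5Σi) / 2 over i = 106..139.
Σi = 9730 − 5565 = 4165 and Σi² = 904890 − 391405 = 513485.
(7·513485 − 5·4165) / 2 = 3573570/2 = 1786785.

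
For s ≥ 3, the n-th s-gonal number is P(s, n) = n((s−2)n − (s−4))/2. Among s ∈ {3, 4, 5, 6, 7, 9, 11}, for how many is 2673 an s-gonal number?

1

s = 3: P(3, 72) = 2628 and P(3, 73) = 2701; 2673 is not s-gonal.
s = 4: P(4, 51) = 2601 and P(4, 52) = 2704; 2673 is not s-gonal.
s = 5: P(5, 42) = 2625 and P(5, 43) = 2752; 2673 is not s-gonal.
s = 6: P(6, 36) = 2556 and P(6, 37) = 2701; 2673 is not s-gonal.
s = 7: P(7, 33) = 2673. ✓
s = 9: P(9, 27) = 2484 and P(9, 28) = 2674; 2673 is not s-gonal.
s = 11: P(11, 24) = 2508 and P(11, 25) = 2725; 2673 is not s-gonal.
Hits: s ∈ {7} → 1.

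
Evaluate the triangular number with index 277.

The 277th triangular number is n(n+1)/2 with n = 277.
277·278/2 = 77006/2 = 38503.

38503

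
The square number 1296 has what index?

We need n² = 1296, so n = √1296 = 36.

36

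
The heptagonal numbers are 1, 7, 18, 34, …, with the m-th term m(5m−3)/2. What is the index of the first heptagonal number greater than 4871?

45

Solve n(5n−3)/2 > 4871 for integer n.
The largest n with value ≤ 4871 is 44 (since 4774 ≤ 4871 < 4995), so the first above is n = 45, value 4995.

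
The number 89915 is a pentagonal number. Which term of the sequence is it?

Set n(3n−1)/2 = 89915, giving 3n² − n − 179830 = 0.
The discriminant is 1 + 24·89915 = 2157961, and √2157961 = 1469.
So n = (1 + 1469) / 6 = 1470/6 = 245.

245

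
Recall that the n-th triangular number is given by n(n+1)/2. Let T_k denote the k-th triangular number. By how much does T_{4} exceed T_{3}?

4

Consecutive triangular numbers differ by n: T_{4} − T_{3} = 4.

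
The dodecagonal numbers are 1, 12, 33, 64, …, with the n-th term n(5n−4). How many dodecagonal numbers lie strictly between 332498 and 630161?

The n-th dodecagonal number is n(5n−4).
Smallest index with value > 332498: n = 259 (giving 334369).
Largest index with value < 630161: n = 355 (giving 628705).
Indices 259 through 355: 97 terms.

97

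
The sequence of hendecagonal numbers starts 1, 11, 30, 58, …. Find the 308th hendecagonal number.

425810

The 308th hendecagonal number is n(9n−7)/2 with n = 308.
308·(9·308 − 7)/2 = 308·2765/2 = 425810.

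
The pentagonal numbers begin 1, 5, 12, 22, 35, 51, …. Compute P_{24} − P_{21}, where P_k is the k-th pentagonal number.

201

24·(3·24 − 1)/2 = 852 and 21·(3·21 − 1)/2 = 651.
Difference: 852 − 651 = 201.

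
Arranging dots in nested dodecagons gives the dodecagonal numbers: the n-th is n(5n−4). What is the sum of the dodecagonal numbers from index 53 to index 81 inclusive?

Σ i(5i−4) = 5Σi² − 4Σi over i = 53..81.
Σi = 3321 − 1378 = 1943 and Σi² = 180441 − 48230 = 132211.
5·132211 − 4·1943 = 653283.

653283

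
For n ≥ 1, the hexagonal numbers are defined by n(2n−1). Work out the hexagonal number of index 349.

243253

The 349th hexagonal number is n(2n−1) with n = 349.
349·(2·349 − 1) = 349·697 = 243253.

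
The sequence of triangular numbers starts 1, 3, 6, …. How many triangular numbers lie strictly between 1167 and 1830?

12

The n-th triangular number is n(n+1)/2.
Smallest index with value > 1167: n = 48 (giving 1176).
Largest index with value < 1830: n = 59 (giving 1770).
Indices 48 through 59: 12 terms.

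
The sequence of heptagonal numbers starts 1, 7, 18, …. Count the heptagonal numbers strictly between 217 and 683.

7

The n-th heptagonal number is n(5n−3)/2.
Smallest index with value > 217: n = 10 (giving 235).
Largest index with value < 683: n = 16 (giving 616).
Indices 10 through 16: 7 terms.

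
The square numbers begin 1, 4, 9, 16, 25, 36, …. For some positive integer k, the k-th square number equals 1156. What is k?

We need n² = 1156, so n = √1156 = 34.
Check: 34² = 1156. ✓

34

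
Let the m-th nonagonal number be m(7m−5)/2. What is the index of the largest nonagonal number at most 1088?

17

Solve n(7n−5)/2 ≤ 1088 for integer n.
n = 17 gives 969 ≤ 1088, while n = 18 gives 1089 > 1088; so the answer is index 17.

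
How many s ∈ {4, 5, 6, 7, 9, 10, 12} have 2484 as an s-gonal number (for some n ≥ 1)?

1

s = 4: P(4, 49) = 2401 and P(4, 50) = 2500; 2484 is not s-gonal.
s = 5: P(5, 40) = 2380 and P(5, 41) = 2501; 2484 is not s-gonal.
s = 6: P(6, 35) = 2415 and P(6, 36) = 2556; 2484 is not s-gonal.
s = 7: P(7, 31) = 2356 and P(7, 32) = 2512; 2484 is not s-gonal.
s = 9: P(9, 27) = 2484. ✓
s = 10: P(10, 25) = 2425 and P(10, 26) = 2626; 2484 is not s-gonal.
s = 12: P(12, 22) = 2332 and P(12, 23) = 2553; 2484 is not s-gonal.
Hits: s ∈ {9} → 1.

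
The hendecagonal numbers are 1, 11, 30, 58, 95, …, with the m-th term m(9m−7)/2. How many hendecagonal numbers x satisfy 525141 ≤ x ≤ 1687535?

271

The n-th hendecagonal number is n(9n−7)/2.
Smallest index with value ≥ 525141: n = 342 (giving 525141).
Largest index with value ≤ 1687535: n = 612 (giving 1683306).
Indices 342 through 612: 271 terms.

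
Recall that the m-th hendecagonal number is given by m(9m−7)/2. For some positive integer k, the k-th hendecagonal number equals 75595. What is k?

Set n(9n−7)/2 = 75595, giving 9n² − 7n − 151190 = 0.
The discriminant is 49 + 72·75595 = 5442889, and √5442889 = 2333.
So n = (7 + 2333) / 18 = 2340/18 = 130.

130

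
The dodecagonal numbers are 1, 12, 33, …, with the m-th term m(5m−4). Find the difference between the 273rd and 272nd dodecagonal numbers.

2721

Consecutive dodecagonal numbers differ by 10n − 9: here 10·273 − 9 = 2721.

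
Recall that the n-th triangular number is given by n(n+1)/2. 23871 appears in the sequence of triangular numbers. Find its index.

218

Set n(n+1)/2 = 23871, giving n² + n − 47742 = 0.
The discriminant is 1 + 8·23871 = 190969, and √190969 = 437.
So n = (-1 + 437) / 2 = 436/2 = 218.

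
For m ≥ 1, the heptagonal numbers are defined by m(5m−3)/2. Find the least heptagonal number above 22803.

Solve n(5n−3)/2 > 22803 for integer n.
The largest n with value ≤ 22803 is 95 (since 22420 ≤ 22803 < 22896), so the first above is n = 96, value 22896.

22896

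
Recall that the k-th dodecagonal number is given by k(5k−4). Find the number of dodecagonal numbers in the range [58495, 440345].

189

The n-th dodecagonal number is n(5n−4).
Smallest index with value ≥ 58495: n = 109 (giving 58969).
Largest index with value ≤ 440345: n = 297 (giving 439857).
Indices 109 through 297: 189 terms.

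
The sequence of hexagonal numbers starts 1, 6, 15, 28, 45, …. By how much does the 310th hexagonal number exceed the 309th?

Consecutive hexagonal numbers differ by 4n − 3: here 4·310 − 3 = 1237.

1237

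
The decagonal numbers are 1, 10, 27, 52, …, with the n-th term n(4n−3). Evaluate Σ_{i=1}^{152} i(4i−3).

4693836

Σ i(4i−3) = 4Σi² − 3Σi over i = 1..152.
Σi = 11628 and Σi² = 1182180.
4·1182180 − 3·11628 = 4693836.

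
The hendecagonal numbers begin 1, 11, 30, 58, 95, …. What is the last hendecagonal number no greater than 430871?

Solve n(9n−7)/2 ≤ 430871 for integer n.
n = 309 gives 428583 ≤ 430871, while n = 310 gives 431365 > 430871; so the answer is 428583.

428583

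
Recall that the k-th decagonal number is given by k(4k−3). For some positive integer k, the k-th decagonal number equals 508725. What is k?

Set n(4n−3) = 508725, giving 4n² − 3n − 508725 = 0.
So n = (3 + 2853) / 8 = 2856/8 = 357.

357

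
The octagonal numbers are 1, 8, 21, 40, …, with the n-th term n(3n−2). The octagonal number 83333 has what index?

167

Set n(3n−2) = 83333, giving 3n² − 2n − 83333 = 0.
So n = (2 + 1000) / 6 = 1002/6 = 167.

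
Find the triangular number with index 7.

28

The 7th triangular number is n(n+1)/2 with n = 7.
7·8/2 = 56/2 = 28.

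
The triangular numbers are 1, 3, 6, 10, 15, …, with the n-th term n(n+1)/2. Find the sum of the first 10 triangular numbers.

Σ i(i+1)/2 = (Σi² + Σi) / 2 over i = 1..10.
Σi = 55 and Σi² = 385.
(1·385 + 1·55) / 2 = 440/2 = 220.

220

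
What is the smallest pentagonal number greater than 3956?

Solve n(3n−1)/2 > 3956 for integer n.
The largest n with value ≤ 3956 is 51 (since 3876 ≤ 3956 < 4030), so the first above is n = 52, value 4030.

4030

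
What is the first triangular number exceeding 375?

Solve n(n+1)/2 > 375 for integer n.
The largest n with value ≤ 375 is 26 (since 351 ≤ 375 < 378), so the first above is n = 27, value 378.

378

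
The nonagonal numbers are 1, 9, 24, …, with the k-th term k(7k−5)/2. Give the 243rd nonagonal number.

206064

The 243rd nonagonal number is n(7n−5)/2 with n = 243.
243·(7·243 − 5)/2 = 243·1696/2 = 243·848 = 206064.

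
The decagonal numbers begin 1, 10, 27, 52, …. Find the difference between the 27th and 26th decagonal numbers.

209

Consecutive decagonal numbers differ by 8n − 7: here 8·27 − 7 = 209.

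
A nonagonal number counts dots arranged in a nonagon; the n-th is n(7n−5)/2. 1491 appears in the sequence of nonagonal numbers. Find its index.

21

Set n(7n−5)/2 = 1491, giving 7n² − 5n − 2982 = 0.
The discriminant is 25 + 56·1491 = 83521, and √83521 = 289.
So n = (5 + 289) / 14 = 294/14 = 21.
Check: 21·(7·21 − 5)/2 = 1491. ✓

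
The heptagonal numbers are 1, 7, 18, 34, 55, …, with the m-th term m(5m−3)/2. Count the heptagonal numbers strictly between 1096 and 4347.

20

The n-th heptagonal number is n(5n−3)/2.
Smallest index with value > 1096: n = 22 (giving 1177).
Largest index with value < 4347: n = 41 (giving 4141).
Indices 22 through 41: 20 terms.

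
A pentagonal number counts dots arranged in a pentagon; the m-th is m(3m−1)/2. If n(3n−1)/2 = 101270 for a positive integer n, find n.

260

Set n(3n−1)/2 = 101270, giving 3n² − n − 202540 = 0.
So n = (1 + 1559) / 6 = 1560/6 = 260.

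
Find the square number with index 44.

The 44th square number is n² with n = 44.
44² = 1936.

1936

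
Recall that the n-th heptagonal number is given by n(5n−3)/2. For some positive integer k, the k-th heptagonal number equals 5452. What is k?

Set n(5n−3)/2 = 5452, giving 5n² − 3n − 10904 = 0.
The discriminant is 9 + 40·5452 = 218089, and √218089 = 467.
So n = (3 + 467) / 10 = 470/10 = 47.

47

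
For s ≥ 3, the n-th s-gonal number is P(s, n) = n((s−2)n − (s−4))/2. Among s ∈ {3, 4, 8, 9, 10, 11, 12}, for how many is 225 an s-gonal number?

2

s = 3: P(3, 20) = 210 and P(3, 21) = 231; 225 is not s-gonal.
s = 4: P(4, 15) = 225. ✓
s = 8: P(8, 9) = 225. ✓
s = 9: P(9, 8) = 204 and P(9, 9) = 261; 225 is not s-gonal.
s = 10: P(10, 7) = 175 and P(10, 8) = 232; 225 is not s-gonal.
s = 11: P(11, 7) = 196 and P(11, 8) = 260; 225 is not s-gonal.
s = 12: P(12, 7) = 217 and P(12, 8) = 288; 225 is not s-gonal.
Hits: s ∈ {4, 8} → 2.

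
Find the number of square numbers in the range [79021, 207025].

174

The n-th square number is n².
Smallest index with value ≥ 79021: n = 282 (giving 79524).
Largest index with value ≤ 207025: n = 455 (giving 207025).
Indices 282 through 455: 174 terms.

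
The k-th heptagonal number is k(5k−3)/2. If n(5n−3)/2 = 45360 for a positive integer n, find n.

Set n(5n−3)/2 = 45360, giving 5n² − 3n − 90720 = 0.
So n = (3 + 1347) / 10 = 1350/10 = 135.

135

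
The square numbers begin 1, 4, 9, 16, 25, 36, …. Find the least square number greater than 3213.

3249

Solve n² > 3213 for integer n.
The largest n with value ≤ 3213 is 56 (since 3136 ≤ 3213 < 3249), so the first above is n = 57, value 3249.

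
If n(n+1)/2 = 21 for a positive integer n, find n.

Set n(n+1)/2 = 21, giving n² + n − 42 = 0.
So n = (-1 + 13) / 2 = 12/2 = 6.

6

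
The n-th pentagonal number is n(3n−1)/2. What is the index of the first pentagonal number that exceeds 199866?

366

Solve n(3n−1)/2 > 199866 for integer n.
The largest n with value ≤ 199866 is 365 (since 199655 ≤ 199866 < 200751), so the first above is n = 366, value 200751.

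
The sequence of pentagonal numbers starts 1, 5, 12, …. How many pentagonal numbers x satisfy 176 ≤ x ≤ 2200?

The n-th pentagonal number is n(3n−1)/2.
Smallest index with value ≥ 176: n = 11 (giving 176).
Largest index with value ≤ 2200: n = 38 (giving 2147).
Indices 11 through 38: 28 terms.

28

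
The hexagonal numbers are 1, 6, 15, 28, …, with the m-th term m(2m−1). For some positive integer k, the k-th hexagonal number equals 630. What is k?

Set n(2n−1) = 630, giving 2n² − n − 630 = 0.
The discriminant is 1 + 8·630 = 5041, and √5041 = 71.
So n = (1 + 71) / 4 = 72/4 = 18.

18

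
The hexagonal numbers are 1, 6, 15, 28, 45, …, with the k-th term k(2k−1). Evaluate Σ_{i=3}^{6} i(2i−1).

Σ i(2i−1) = 2Σi² − Σi over i = 3..6.
Σi = 21 − 3 = 18 and Σi² = 91 − 5 = 86.
2·86 − 1·18 = 154.

154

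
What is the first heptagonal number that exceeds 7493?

7756

Solve n(5n−3)/2 > 7493 for integer n.
The largest n with value ≤ 7493 is 55 (since 7480 ≤ 7493 < 7756), so the first above is n = 56, value 7756.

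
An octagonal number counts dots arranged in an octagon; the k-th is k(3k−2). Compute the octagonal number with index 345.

The 345th octagonal number is n(3n−2) with n = 345.
345·(3·345 − 2) = 345·1033 = 356385.

356385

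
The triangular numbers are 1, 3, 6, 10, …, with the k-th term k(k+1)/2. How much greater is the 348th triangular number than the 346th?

348·349/2 = 60726 and 346·347/2 = 60031.
Difference: 60726 − 60031 = 695.

695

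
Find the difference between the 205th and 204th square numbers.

n² − (n−1)² = 2n − 1, so 205² − 204² = 2·205 − 1 = 409.

409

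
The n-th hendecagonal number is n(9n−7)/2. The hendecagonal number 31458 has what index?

Set n(9n−7)/2 = 31458, giving 9n² − 7n − 62916 = 0.
So n = (7 + 1505) / 18 = 1512/18 = 84.

84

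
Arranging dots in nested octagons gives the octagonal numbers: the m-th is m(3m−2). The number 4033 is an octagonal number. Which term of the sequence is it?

Set n(3n−2) = 4033, giving 3n² − 2n − 4033 = 0.
The discriminant is 4 + 12·4033 = 48400, and √48400 = 220.
So n = (2 + 220) / 6 = 222/6 = 37.
Check: 37·(3·37 − 2) = 4033. ✓

37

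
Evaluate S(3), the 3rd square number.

9

The 3rd square number is n² with n = 3.
3² = 9.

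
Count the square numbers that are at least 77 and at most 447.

13

The n-th square number is n².
Smallest index with value ≥ 77: n = 9 (giving 81).
Largest index with value ≤ 447: n = 21 (giving 441).
Indices 9 through 21: 13 terms.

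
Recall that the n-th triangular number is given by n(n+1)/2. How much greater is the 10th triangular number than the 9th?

Consecutive triangular numbers differ by n: T_{10} − T_{9} = 10.

10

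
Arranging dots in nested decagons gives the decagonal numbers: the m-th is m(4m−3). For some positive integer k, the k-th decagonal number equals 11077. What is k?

Set n(4n−3) = 11077, giving 4n² − 3n − 11077 = 0.
The discriminant is 9 + 16·11077 = 177241, and √177241 = 421.
So n = (3 + 421) / 8 = 424/8 = 53.

53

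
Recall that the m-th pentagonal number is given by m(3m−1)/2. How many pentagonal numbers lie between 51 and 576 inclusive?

14

The n-th pentagonal number is n(3n−1)/2.
Smallest index with value ≥ 51: n = 6 (giving 51).
Largest index with value ≤ 576: n = 19 (giving 532).
Indices 6 through 19: 14 terms.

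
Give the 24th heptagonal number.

The 24th heptagonal number is n(5n−3)/2 with n = 24.
24·(5·24 − 3)/2 = 24·117/2 = 1404.

1404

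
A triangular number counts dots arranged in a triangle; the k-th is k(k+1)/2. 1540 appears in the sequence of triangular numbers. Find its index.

Set n(n+1)/2 = 1540, giving n² + n − 3080 = 0.
The discriminant is 1 + 8·1540 = 12321, and √12321 = 111.
So n = (-1 + 111) / 2 = 110/2 = 55.

55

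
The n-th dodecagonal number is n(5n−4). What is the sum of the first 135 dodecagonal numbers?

4109580

Σ i(5i−4) = 5Σi² − 4Σi over i = 1..135.
Σi = 9180 and Σi² = 829260.
5·829260 − 4·9180 = 4109580.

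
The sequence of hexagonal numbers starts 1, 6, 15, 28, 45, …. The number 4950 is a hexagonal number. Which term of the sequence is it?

50

Set n(2n−1) = 4950, giving 2n² − n − 4950 = 0.
So n = (1 + 199) / 4 = 200/4 = 50.
Check: 50·(2·50 − 1) = 4950. ✓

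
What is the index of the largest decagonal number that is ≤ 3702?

30

Solve n(4n−3) ≤ 3702 for integer n.
n = 30 gives 3510 ≤ 3702, while n = 31 gives 3751 > 3702; so the answer is index 30.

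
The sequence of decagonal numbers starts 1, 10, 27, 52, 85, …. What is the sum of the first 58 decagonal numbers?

261783

Σ i(4i−3) = 4Σi² − 3Σi over i = 1..58.
Σi = 1711 and Σi² = 66729.
4·66729 − 3·1711 = 261783.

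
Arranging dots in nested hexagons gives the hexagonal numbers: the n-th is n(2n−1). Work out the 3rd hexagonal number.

The 3rd hexagonal number is n(2n−1) with n = 3.
3·(2·3 − 1) = 3·5 = 15.

15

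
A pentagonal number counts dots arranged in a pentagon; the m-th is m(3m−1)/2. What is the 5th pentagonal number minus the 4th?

13

Consecutive pentagonal numbers differ by 3n − 2: here 3·5 − 2 = 13.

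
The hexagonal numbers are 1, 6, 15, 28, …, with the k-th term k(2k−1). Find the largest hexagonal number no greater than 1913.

Solve n(2n−1) ≤ 1913 for integer n.
n = 31 gives 1891 ≤ 1913, while n = 32 gives 2016 > 1913; so the answer is 1891.

1891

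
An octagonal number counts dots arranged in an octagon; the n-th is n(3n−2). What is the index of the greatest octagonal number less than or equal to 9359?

Solve n(3n−2) ≤ 9359 for integer n.
n = 56 gives 9296 ≤ 9359, while n = 57 gives 9633 > 9359; so the answer is index 56.

56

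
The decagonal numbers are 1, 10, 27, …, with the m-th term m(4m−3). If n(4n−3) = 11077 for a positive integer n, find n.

Set n(4n−3) = 11077, giving 4n² − 3n − 11077 = 0.
The discriminant is 9 + 16·11077 = 177241, and √177241 = 421.
So n = (3 + 421) / 8 = 424/8 = 53.

53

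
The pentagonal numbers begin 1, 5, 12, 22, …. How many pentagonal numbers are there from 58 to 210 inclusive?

The n-th pentagonal number is n(3n−1)/2.
Smallest index with value ≥ 58: n = 7 (giving 70).
Largest index with value ≤ 210: n = 12 (giving 210).
Indices 7 through 12: 6 terms.

6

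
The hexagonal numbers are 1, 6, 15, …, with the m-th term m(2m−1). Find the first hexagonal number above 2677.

Solve n(2n−1) > 2677 for integer n.
The largest n with value ≤ 2677 is 36 (since 2556 ≤ 2677 < 2701), so the first above is n = 37, value 2701.

2701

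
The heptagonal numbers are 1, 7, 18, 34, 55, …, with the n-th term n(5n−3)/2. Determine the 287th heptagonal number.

205492

287·(5·287 − 3)/2 = 287·1432/2 = 287·716 = 205492.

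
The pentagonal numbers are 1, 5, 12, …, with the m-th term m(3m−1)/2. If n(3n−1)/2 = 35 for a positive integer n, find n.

Set n(3n−1)/2 = 35, giving 3n² − n − 70 = 0.
The discriminant is 1 + 24·35 = 841, and √841 = 29.
So n = (1 + 29) / 6 = 30/6 = 5.

5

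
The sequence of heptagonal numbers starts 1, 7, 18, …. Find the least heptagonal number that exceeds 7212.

7480

Solve n(5n−3)/2 > 7212 for integer n.
The largest n with value ≤ 7212 is 54 (since 7209 ≤ 7212 < 7480), so the first above is n = 55, value 7480.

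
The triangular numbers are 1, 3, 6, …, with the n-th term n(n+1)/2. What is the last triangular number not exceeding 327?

325

Solve n(n+1)/2 ≤ 327 for integer n.
n = 25 gives 325 ≤ 327, while n = 26 gives 351 > 327; so the answer is 325.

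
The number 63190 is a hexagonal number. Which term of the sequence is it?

Set n(2n−1) = 63190, giving 2n² − n − 63190 = 0.
So n = (1 + 711) / 4 = 712/4 = 178.

178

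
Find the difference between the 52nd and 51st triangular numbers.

Consecutive triangular numbers differ by n: T_{52} − T_{51} = 52.

52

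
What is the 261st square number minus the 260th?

n² − (n−1)² = 2n − 1, so 261² − 260² = 2·261 − 1 = 521.

521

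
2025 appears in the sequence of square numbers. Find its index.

We need n² = 2025, so n = √2025 = 45.

45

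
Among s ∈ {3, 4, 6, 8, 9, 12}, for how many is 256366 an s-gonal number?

1

s = 3: P(3, 715) = 255970 and P(3, 716) = 256686; 256366 is not s-gonal.
s = 4: P(4, 506) = 256036 and P(4, 507) = 257049; 256366 is not s-gonal.
s = 6: P(6, 358) = 255970 and P(6, 359) = 257403; 256366 is not s-gonal.
s = 8: P(8, 292) = 255208 and P(8, 293) = 256961; 256366 is not s-gonal.
s = 9: P(9, 271) = 256366. ✓
s = 12: P(12, 226) = 254476 and P(12, 227) = 256737; 256366 is not s-gonal.
Hits: s ∈ {9} → 1.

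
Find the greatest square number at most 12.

9

Solve n² ≤ 12 for integer n.
n = 3 gives 9 ≤ 12, while n = 4 gives 16 > 12; so the answer is 9.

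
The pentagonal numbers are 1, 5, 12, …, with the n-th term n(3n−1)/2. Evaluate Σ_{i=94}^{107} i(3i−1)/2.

Σ i(3i−1)/2 = (3Σi² − Σi) / 2 over i = 94..107.
Σi = 5778 − 4371 = 1407 and Σi² = 414090 − 272459 = 141631.
(3·141631 − 1·1407) / 2 = 423486/2 = 211743.

211743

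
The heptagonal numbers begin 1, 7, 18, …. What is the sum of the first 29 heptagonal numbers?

Σ i(5i−3)/2 = (5Σi² − 3Σi) / 2 over i = 1..29.
Σi = 435 and Σi² = 8555.
(5·8555 − 3·435) / 2 = 41470/2 = 20735.

20735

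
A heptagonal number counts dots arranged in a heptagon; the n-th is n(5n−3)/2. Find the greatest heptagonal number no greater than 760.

697

Solve n(5n−3)/2 ≤ 760 for integer n.
n = 17 gives 697 ≤ 760, while n = 18 gives 783 > 760; so the answer is 697.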